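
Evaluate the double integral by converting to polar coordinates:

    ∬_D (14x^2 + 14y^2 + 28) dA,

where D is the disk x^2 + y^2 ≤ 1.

The region D is 0 ≤ r ≤ 1, 0 ≤ θ ≤ 2π in polar coordinates, where x = r cos(θ), y = r sin(θ), and dA = r dr dθ.

Under the substitution, the integrand becomes 14r^2 + 28, so

    ∬_D (14x^2 + 14y^2 + 28) dA = ∫_{0}^{2π} ∫_{0}^{1} (14r^2 + 28) · r dr dθ.

Inner integral (in r): ∫_{0}^{1} (14r^2 + 28) · r dr = 35/2.

Outer integral (in θ): ∫_{0}^{2π} (35/2) dθ = 35π.

Therefore ∬_D (14x^2 + 14y^2 + 28) dA = 35π.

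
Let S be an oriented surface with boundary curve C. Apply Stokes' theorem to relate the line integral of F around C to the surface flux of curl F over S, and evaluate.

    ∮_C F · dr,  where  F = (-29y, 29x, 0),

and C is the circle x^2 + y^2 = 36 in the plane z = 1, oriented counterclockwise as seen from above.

Let S be the flat disk x^2 + y^2 ≤ 36 in the plane z = 1, with upward unit normal n̂ = ẑ. By Stokes' theorem,

    ∮_C F · dr = ∬_S (∇ × F) · n̂ dS = ∬_D (curl F)_z dA,

where D is the disk x^2 + y^2 ≤ 36.

Compute the curl of F = (-29y, 29x, 0):
    (∇ × F)_x = ∂F_z/∂y - ∂F_y/∂z = 0,
    (∇ × F)_y = ∂F_x/∂z - ∂F_z/∂x = 0,
    (∇ × F)_z = ∂F_y/∂x - ∂F_x/∂y = 58.

On z = 1, (curl F)_z = 58.

Convert to polar (x = r cos θ, y = r sin θ, dA = r dr dθ); the integrand becomes 58, so

    ∬_D (curl F)_z dA = ∫_0^{2π} ∫_0^{6} (58) · r dr dθ.

Inner (r from 0 to 6): 1044.
Outer (θ from 0 to 2π): 2088π.

Therefore ∮_C F · dr = 2088π.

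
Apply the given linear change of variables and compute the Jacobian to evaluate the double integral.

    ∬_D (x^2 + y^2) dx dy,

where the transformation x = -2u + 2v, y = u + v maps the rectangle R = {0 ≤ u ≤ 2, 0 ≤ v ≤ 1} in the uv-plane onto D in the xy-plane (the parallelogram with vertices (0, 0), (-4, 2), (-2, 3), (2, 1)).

Compute the Jacobian determinant of (x, y) with respect to (u, v):

    ∂(x,y)/∂(u,v) = | -2  2 | = (-2)(1) - (2)(1) = -4.
                   | 1  1 |

Its absolute value is |J| = 4 (the area scaling factor).

Substituting x = -2u + 2v, y = u + v into the integrand,

    x^2 + y^2 → 5u^2 - 6u v + 5v^2,

so the integral becomes

    ∬_R (5u^2 - 6u v + 5v^2) · |J| du dv = ∫_0^2 ∫_0^1 (20u^2 - 24u v + 20v^2) dv du.

Inner (v): 20u^2 - 12u + 20/3.
Outer (u): 128/3.

Therefore ∬_D (x^2 + y^2) dx dy = 128/3.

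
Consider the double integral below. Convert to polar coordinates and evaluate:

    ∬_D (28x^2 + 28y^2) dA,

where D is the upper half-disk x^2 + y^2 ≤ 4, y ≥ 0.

The region D is 0 ≤ r ≤ 2, 0 ≤ θ ≤ π in polar coordinates, where x = r cos(θ), y = r sin(θ), and dA = r dr dθ.

Under the substitution, the integrand becomes 28r^2, so

    ∬_D (28x^2 + 28y^2) dA = ∫_{0}^{π} ∫_{0}^{2} (28r^2) · r dr dθ.

Inner integral (in r): ∫_{0}^{2} (28r^2) · r dr = 112.

Outer integral (in θ): ∫_{0}^{π} (112) dθ = 112π.

Therefore ∬_D (28x^2 + 28y^2) dA = 112π.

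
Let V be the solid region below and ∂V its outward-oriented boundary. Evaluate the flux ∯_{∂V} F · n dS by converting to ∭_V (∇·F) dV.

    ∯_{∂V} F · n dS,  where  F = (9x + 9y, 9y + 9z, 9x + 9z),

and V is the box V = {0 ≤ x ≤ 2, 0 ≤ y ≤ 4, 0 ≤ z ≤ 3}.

By the divergence theorem,

    ∯_{∂V} F · n dS = ∭_V (∇ · F) dV.

Compute the divergence:
    ∇ · F = ∂F_x/∂x + ∂F_y/∂y + ∂F_z/∂z = 9 + 9 + 9 = 27.

V is a rectangular box, so dV = dx dy dz with 0 ≤ x ≤ 2, 0 ≤ y ≤ 4, 0 ≤ z ≤ 3.

Integrate (27) over V as an iterated integral:

    ∭_V (∇·F) dV = ∫_0^{2} ∫_0^{4} ∫_0^{3} (27) dz dy dx.

Inner (z from 0 to 3): 81.
Middle (y from 0 to 4): 324.
Outer (x from 0 to 2): 648.

Therefore ∯_{∂V} F · n dS = 648.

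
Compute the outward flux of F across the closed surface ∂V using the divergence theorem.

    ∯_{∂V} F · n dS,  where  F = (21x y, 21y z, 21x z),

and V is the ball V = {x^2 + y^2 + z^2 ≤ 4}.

By the divergence theorem,

    ∯_{∂V} F · n dS = ∭_V (∇ · F) dV.

Compute the divergence:
    ∇ · F = ∂F_x/∂x + ∂F_y/∂y + ∂F_z/∂z = 21y + 21z + 21x = 21x + 21y + 21z.

In spherical coordinates, x = ρ sin(φ) cos(θ), y = ρ sin(φ) sin(θ), z = ρ cos(φ), dV = ρ^2 sin(φ) dρ dφ dθ, with 0 ≤ ρ ≤ 2, 0 ≤ φ ≤ π, 0 ≤ θ ≤ 2π.

The integrand, after substitution and multiplying by the volume element, becomes (21ρ (sqrt(2)sin(φ)sin(θ + π/4) + cos(φ))) · ρ^2 sin(φ), so

    ∭_V (∇·F) dV = ∫_0^{2π} ∫_0^{π} ∫_0^{2} (21ρ (sqrt(2)sin(φ)sin(θ + π/4) + cos(φ))) · ρ^2 sin(φ) dρ dφ dθ.

Inner (ρ from 0 to 2): 84(sqrt(2)sin(φ)sin(θ + π/4) + cos(φ))sin(φ).
Middle (φ from 0 to π): 42sqrt(2)π sin(θ + π/4).
Outer (θ from 0 to 2π): 0.

Therefore ∯_{∂V} F · n dS = 0.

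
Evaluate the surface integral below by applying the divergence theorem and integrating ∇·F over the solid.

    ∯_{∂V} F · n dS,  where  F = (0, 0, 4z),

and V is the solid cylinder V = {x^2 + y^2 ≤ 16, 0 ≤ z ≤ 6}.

By the divergence theorem,

    ∯_{∂V} F · n dS = ∭_V (∇ · F) dV.

Compute the divergence:
    ∇ · F = ∂F_x/∂x + ∂F_y/∂y + ∂F_z/∂z = 0 + 0 + 4 = 4.

In cylindrical coordinates, x = r cos(θ), y = r sin(θ), z = z, dV = r dr dθ dz, with 0 ≤ r ≤ 4, 0 ≤ θ ≤ 2π, 0 ≤ z ≤ 6.

The integrand, after substitution and multiplying by the volume element, becomes (4) · r, so

    ∭_V (∇·F) dV = ∫_0^{2π} ∫_0^{4} ∫_0^{6} (4) · r dz dr dθ.

Inner (z from 0 to 6): 24r.
Middle (r from 0 to 4): 192.
Outer (θ from 0 to 2π): 384π.

Therefore ∯_{∂V} F · n dS = 384π.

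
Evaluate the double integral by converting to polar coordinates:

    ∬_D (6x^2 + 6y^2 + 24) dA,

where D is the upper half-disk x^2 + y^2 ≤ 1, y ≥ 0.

The region D is 0 ≤ r ≤ 1, 0 ≤ θ ≤ π in polar coordinates, where x = r cos(θ), y = r sin(θ), and dA = r dr dθ.

Under the substitution, the integrand becomes 6r^2 + 24, so

    ∬_D (6x^2 + 6y^2 + 24) dA = ∫_{0}^{π} ∫_{0}^{1} (6r^2 + 24) · r dr dθ.

Inner integral (in r): ∫_{0}^{1} (6r^2 + 24) · r dr = 27/2.

Outer integral (in θ): ∫_{0}^{π} (27/2) dθ = 27π/2.

Therefore ∬_D (6x^2 + 6y^2 + 24) dA = 27π/2.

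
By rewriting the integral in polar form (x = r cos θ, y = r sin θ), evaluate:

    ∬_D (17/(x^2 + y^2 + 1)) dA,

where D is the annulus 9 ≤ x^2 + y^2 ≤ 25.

The region D is 3 ≤ r ≤ 5, 0 ≤ θ ≤ 2π in polar coordinates, where x = r cos(θ), y = r sin(θ), and dA = r dr dθ.

Under the substitution, the integrand becomes 17/(r^2 + 1), so

    ∬_D (17/(x^2 + y^2 + 1)) dA = ∫_{0}^{2π} ∫_{3}^{5} (17/(r^2 + 1)) · r dr dθ.

Inner integral (in r): ∫_{3}^{5} (17/(r^2 + 1)) · r dr = log(815730721sqrt(65)/1953125).

Outer integral (in θ): ∫_{0}^{2π} (log(815730721sqrt(65)/1953125)) dθ = log((815730721sqrt(65)/1953125)^(2π)).

Therefore ∬_D (17/(x^2 + y^2 + 1)) dA = log((815730721sqrt(65)/1953125)^(2π)).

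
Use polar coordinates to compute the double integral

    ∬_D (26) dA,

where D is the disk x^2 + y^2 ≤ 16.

The region D is 0 ≤ r ≤ 4, 0 ≤ θ ≤ 2π in polar coordinates, where x = r cos(θ), y = r sin(θ), and dA = r dr dθ.

Under the substitution, the integrand becomes 26, so

    ∬_D (26) dA = ∫_{0}^{2π} ∫_{0}^{4} (26) · r dr dθ.

Inner integral (in r): ∫_{0}^{4} (26) · r dr = 208.

Outer integral (in θ): ∫_{0}^{2π} (208) dθ = 416π.

Therefore ∬_D (26) dA = 416π.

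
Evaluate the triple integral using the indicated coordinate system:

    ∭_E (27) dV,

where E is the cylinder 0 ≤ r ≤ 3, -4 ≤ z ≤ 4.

In cylindrical coordinates, x = r cos(θ), y = r sin(θ), z = z, and dV = r dr dθ dz.

The integrand becomes 27, so

    ∭_E (27) dV = ∫_{0}^{2π} ∫_{0}^{3} ∫_{-4}^{4} (27) · r dz dr dθ.

Inner (z): 216r.
Middle (r from 0 to 3): 972.
Outer (θ): 1944π.

Therefore the triple integral equals 1944π.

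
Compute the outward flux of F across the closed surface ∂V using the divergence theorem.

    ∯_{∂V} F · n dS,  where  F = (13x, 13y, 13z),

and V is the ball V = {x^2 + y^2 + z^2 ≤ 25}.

By the divergence theorem,

    ∯_{∂V} F · n dS = ∭_V (∇ · F) dV.

Compute the divergence:
    ∇ · F = ∂F_x/∂x + ∂F_y/∂y + ∂F_z/∂z = 13 + 13 + 13 = 39.

In spherical coordinates, x = ρ sin(φ) cos(θ), y = ρ sin(φ) sin(θ), z = ρ cos(φ), dV = ρ^2 sin(φ) dρ dφ dθ, with 0 ≤ ρ ≤ 5, 0 ≤ φ ≤ π, 0 ≤ θ ≤ 2π.

The integrand, after substitution and multiplying by the volume element, becomes (39) · ρ^2 sin(φ), so

    ∭_V (∇·F) dV = ∫_0^{2π} ∫_0^{π} ∫_0^{5} (39) · ρ^2 sin(φ) dρ dφ dθ.

Inner (ρ from 0 to 5): 1625sin(φ).
Middle (φ from 0 to π): 3250.
Outer (θ from 0 to 2π): 6500π.

Therefore ∯_{∂V} F · n dS = 6500π.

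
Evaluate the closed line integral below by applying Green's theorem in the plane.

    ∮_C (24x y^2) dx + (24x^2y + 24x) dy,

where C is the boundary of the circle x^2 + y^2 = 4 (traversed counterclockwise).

Green's theorem converts the closed line integral into a double integral over the enclosed region D:

    ∮_C P dx + Q dy = ∬_D (∂Q/∂x - ∂P/∂y) dA.

Here P = 24x y^2, Q = 24x^2y + 24x, so

    ∂Q/∂x = 48x y + 24,    ∂P/∂y = 48x y,
    ∂Q/∂x - ∂P/∂y = 24.

D is the region x^2 + y^2 ≤ 4. Evaluating the double integral:

In polar coordinates (x = r cos θ, y = r sin θ, dA = r dr dθ) the integrand becomes 24, so

    ∬_D (24) dA = ∫_0^{2π} ∫_0^{2} (24) · r dr dθ.

Inner (r from 0 to 2): 48.
Outer (θ from 0 to 2π): 96π.

Therefore ∮_C P dx + Q dy = 96π.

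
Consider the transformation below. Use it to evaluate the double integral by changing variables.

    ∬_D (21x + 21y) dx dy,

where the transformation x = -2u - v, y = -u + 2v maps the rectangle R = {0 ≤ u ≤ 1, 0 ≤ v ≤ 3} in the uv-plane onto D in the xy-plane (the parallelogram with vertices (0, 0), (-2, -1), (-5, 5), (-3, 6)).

Compute the Jacobian determinant of (x, y) with respect to (u, v):

    ∂(x,y)/∂(u,v) = | -2  -1 | = (-2)(2) - (-1)(-1) = -5.
                   | -1  2 |

Its absolute value is |J| = 5 (the area scaling factor).

Substituting x = -2u - v, y = -u + 2v into the integrand,

    21x + 21y → -63u + 21v,

so the integral becomes

    ∬_R (-63u + 21v) · |J| du dv = ∫_0^1 ∫_0^3 (-315u + 105v) dv du.

Inner (v): 945/2 - 945u.
Outer (u): 0.

Therefore ∬_D (21x + 21y) dx dy = 0.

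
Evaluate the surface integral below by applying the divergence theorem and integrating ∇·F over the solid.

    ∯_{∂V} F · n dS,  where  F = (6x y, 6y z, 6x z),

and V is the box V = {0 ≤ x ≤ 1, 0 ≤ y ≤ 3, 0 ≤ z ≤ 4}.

By the divergence theorem,

    ∯_{∂V} F · n dS = ∭_V (∇ · F) dV.

Compute the divergence:
    ∇ · F = ∂F_x/∂x + ∂F_y/∂y + ∂F_z/∂z = 6y + 6z + 6x = 6x + 6y + 6z.

V is a rectangular box, so dV = dx dy dz with 0 ≤ x ≤ 1, 0 ≤ y ≤ 3, 0 ≤ z ≤ 4.

Integrate (6x + 6y + 6z) over V as an iterated integral:

    ∭_V (∇·F) dV = ∫_0^{1} ∫_0^{3} ∫_0^{4} (6x + 6y + 6z) dz dy dx.

Inner (z from 0 to 4): 24x + 24y + 48.
Middle (y from 0 to 3): 72x + 252.
Outer (x from 0 to 1): 288.

Therefore ∯_{∂V} F · n dS = 288.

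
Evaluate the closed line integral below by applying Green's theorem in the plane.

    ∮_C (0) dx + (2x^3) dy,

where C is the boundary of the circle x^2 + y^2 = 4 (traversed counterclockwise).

Green's theorem converts the closed line integral into a double integral over the enclosed region D:

    ∮_C P dx + Q dy = ∬_D (∂Q/∂x - ∂P/∂y) dA.

Here P = 0, Q = 2x^3, so

    ∂Q/∂x = 6x^2,    ∂P/∂y = 0,
    ∂Q/∂x - ∂P/∂y = 6x^2.

D is the region x^2 + y^2 ≤ 4. Evaluating the double integral:

In polar coordinates (x = r cos θ, y = r sin θ, dA = r dr dθ) the integrand becomes 6r^2cos(θ)^2, so

    ∬_D (6x^2) dA = ∫_0^{2π} ∫_0^{2} (6r^2cos(θ)^2) · r dr dθ.

Inner (r from 0 to 2): 24cos(θ)^2.
Outer (θ from 0 to 2π): 24π.

Therefore ∮_C P dx + Q dy = 24π.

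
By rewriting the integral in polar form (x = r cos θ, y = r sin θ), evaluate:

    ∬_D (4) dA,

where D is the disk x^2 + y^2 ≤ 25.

The region D is 0 ≤ r ≤ 5, 0 ≤ θ ≤ 2π in polar coordinates, where x = r cos(θ), y = r sin(θ), and dA = r dr dθ.

Under the substitution, the integrand becomes 4, so

    ∬_D (4) dA = ∫_{0}^{2π} ∫_{0}^{5} (4) · r dr dθ.

Inner integral (in r): ∫_{0}^{5} (4) · r dr = 50.

Outer integral (in θ): ∫_{0}^{2π} (50) dθ = 100π.

Therefore ∬_D (4) dA = 100π.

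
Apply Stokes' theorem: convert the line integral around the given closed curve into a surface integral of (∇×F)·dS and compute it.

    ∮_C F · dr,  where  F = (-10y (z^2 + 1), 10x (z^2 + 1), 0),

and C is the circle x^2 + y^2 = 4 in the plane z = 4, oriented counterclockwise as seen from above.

Let S be the flat disk x^2 + y^2 ≤ 4 in the plane z = 4, with upward unit normal n̂ = ẑ. By Stokes' theorem,

    ∮_C F · dr = ∬_S (∇ × F) · n̂ dS = ∬_D (curl F)_z dA,

where D is the disk x^2 + y^2 ≤ 4.

Compute the curl of F = (-10y (z^2 + 1), 10x (z^2 + 1), 0):
    (∇ × F)_x = ∂F_z/∂y - ∂F_y/∂z = -20x z,
    (∇ × F)_y = ∂F_x/∂z - ∂F_z/∂x = -20y z,
    (∇ × F)_z = ∂F_y/∂x - ∂F_x/∂y = 20z^2 + 20.

On z = 4, (curl F)_z = 340.

Convert to polar (x = r cos θ, y = r sin θ, dA = r dr dθ); the integrand becomes 340, so

    ∬_D (curl F)_z dA = ∫_0^{2π} ∫_0^{2} (340) · r dr dθ.

Inner (r from 0 to 2): 680.
Outer (θ from 0 to 2π): 1360π.

Therefore ∮_C F · dr = 1360π.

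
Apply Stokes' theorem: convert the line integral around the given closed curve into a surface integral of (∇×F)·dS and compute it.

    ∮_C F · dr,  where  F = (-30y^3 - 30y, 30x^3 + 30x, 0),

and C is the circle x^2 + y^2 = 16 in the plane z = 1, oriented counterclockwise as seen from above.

Let S be the flat disk x^2 + y^2 ≤ 16 in the plane z = 1, with upward unit normal n̂ = ẑ. By Stokes' theorem,

    ∮_C F · dr = ∬_S (∇ × F) · n̂ dS = ∬_D (curl F)_z dA,

where D is the disk x^2 + y^2 ≤ 16.

Compute the curl of F = (-30y^3 - 30y, 30x^3 + 30x, 0):
    (∇ × F)_x = ∂F_z/∂y - ∂F_y/∂z = 0,
    (∇ × F)_y = ∂F_x/∂z - ∂F_z/∂x = 0,
    (∇ × F)_z = ∂F_y/∂x - ∂F_x/∂y = 90x^2 + 90y^2 + 60.

On z = 1, (curl F)_z = 90x^2 + 90y^2 + 60.

Convert to polar (x = r cos θ, y = r sin θ, dA = r dr dθ); the integrand becomes 90r^2 + 60, so

    ∬_D (curl F)_z dA = ∫_0^{2π} ∫_0^{4} (90r^2 + 60) · r dr dθ.

Inner (r from 0 to 4): 6240.
Outer (θ from 0 to 2π): 12480π.

Therefore ∮_C F · dr = 12480π.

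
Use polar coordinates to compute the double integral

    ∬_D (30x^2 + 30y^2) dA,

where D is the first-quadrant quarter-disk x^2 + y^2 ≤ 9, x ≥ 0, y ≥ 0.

The region D is 0 ≤ r ≤ 3, 0 ≤ θ ≤ π/2 in polar coordinates, where x = r cos(θ), y = r sin(θ), and dA = r dr dθ.

Under the substitution, the integrand becomes 30r^2, so

    ∬_D (30x^2 + 30y^2) dA = ∫_{0}^{π/2} ∫_{0}^{3} (30r^2) · r dr dθ.

Inner integral (in r): ∫_{0}^{3} (30r^2) · r dr = 1215/2.

Outer integral (in θ): ∫_{0}^{π/2} (1215/2) dθ = 1215π/4.

Therefore ∬_D (30x^2 + 30y^2) dA = 1215π/4.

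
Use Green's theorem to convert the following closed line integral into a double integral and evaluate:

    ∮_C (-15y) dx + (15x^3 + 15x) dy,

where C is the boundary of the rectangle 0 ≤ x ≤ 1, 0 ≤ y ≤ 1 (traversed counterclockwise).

Green's theorem converts the closed line integral into a double integral over the enclosed region D:

    ∮_C P dx + Q dy = ∬_D (∂Q/∂x - ∂P/∂y) dA.

Here P = -15y, Q = 15x^3 + 15x, so

    ∂Q/∂x = 45x^2 + 15,    ∂P/∂y = -15,
    ∂Q/∂x - ∂P/∂y = 45x^2 + 30.

D is the region 0 ≤ x ≤ 1, 0 ≤ y ≤ 1. Evaluating the double integral:

    ∬_D (45x^2 + 30) dA = ∫_0^{1} ∫_0^{1} (45x^2 + 30) dy dx.

Inner (y from 0 to 1): 45x^2 + 30.
Outer (x from 0 to 1): 45.

Therefore ∮_C P dx + Q dy = 45.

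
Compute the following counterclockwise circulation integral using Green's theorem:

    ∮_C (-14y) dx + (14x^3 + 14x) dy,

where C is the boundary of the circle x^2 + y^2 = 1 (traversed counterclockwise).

Green's theorem converts the closed line integral into a double integral over the enclosed region D:

    ∮_C P dx + Q dy = ∬_D (∂Q/∂x - ∂P/∂y) dA.

Here P = -14y, Q = 14x^3 + 14x, so

    ∂Q/∂x = 42x^2 + 14,    ∂P/∂y = -14,
    ∂Q/∂x - ∂P/∂y = 42x^2 + 28.

D is the region x^2 + y^2 ≤ 1. Evaluating the double integral:

In polar coordinates (x = r cos θ, y = r sin θ, dA = r dr dθ) the integrand becomes 42r^2cos(θ)^2 + 28, so

    ∬_D (42x^2 + 28) dA = ∫_0^{2π} ∫_0^{1} (42r^2cos(θ)^2 + 28) · r dr dθ.

Inner (r from 0 to 1): 21cos(θ)^2/2 + 14.
Outer (θ from 0 to 2π): 77π/2.

Therefore ∮_C P dx + Q dy = 77π/2.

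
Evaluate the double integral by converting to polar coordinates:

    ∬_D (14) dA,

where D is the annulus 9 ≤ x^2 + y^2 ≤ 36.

The region D is 3 ≤ r ≤ 6, 0 ≤ θ ≤ 2π in polar coordinates, where x = r cos(θ), y = r sin(θ), and dA = r dr dθ.

Under the substitution, the integrand becomes 14, so

    ∬_D (14) dA = ∫_{0}^{2π} ∫_{3}^{6} (14) · r dr dθ.

Inner integral (in r): ∫_{3}^{6} (14) · r dr = 189.

Outer integral (in θ): ∫_{0}^{2π} (189) dθ = 378π.

Therefore ∬_D (14) dA = 378π.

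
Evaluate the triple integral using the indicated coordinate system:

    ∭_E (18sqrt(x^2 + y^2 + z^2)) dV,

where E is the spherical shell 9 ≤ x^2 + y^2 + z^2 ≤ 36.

In spherical coordinates, x = ρ sin(φ) cos(θ), y = ρ sin(φ) sin(θ), z = ρ cos(φ), and dV = ρ^2 sin(φ) dρ dφ dθ.

The integrand becomes 18ρ, so

    ∭_E (18sqrt(x^2 + y^2 + z^2)) dV = ∫_{0}^{2π} ∫_{0}^{π} ∫_{3}^{6} (18ρ) · ρ^2 sin(φ) dρ dφ dθ.

Inner (ρ): 10935sin(φ)/2.
Middle (φ): 10935.
Outer (θ): 21870π.

Therefore the triple integral equals 21870π.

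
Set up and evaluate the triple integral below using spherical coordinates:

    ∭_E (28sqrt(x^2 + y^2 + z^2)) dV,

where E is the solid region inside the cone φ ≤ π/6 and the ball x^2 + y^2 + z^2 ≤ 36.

In spherical coordinates, x = ρ sin(φ) cos(θ), y = ρ sin(φ) sin(θ), z = ρ cos(φ), and dV = ρ^2 sin(φ) dρ dφ dθ.

The integrand becomes 28ρ, so

    ∭_E (28sqrt(x^2 + y^2 + z^2)) dV = ∫_{0}^{2π} ∫_{0}^{π/6} ∫_{0}^{6} (28ρ) · ρ^2 sin(φ) dρ dφ dθ.

Inner (ρ): 9072sin(φ).
Middle (φ): 9072 - 4536sqrt(3).
Outer (θ): 9072π (2 - sqrt(3)).

Therefore the triple integral equals 9072π (2 - sqrt(3)).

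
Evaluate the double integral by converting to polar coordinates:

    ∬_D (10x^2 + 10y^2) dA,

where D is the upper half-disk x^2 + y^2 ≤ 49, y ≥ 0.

The region D is 0 ≤ r ≤ 7, 0 ≤ θ ≤ π in polar coordinates, where x = r cos(θ), y = r sin(θ), and dA = r dr dθ.

Under the substitution, the integrand becomes 10r^2, so

    ∬_D (10x^2 + 10y^2) dA = ∫_{0}^{π} ∫_{0}^{7} (10r^2) · r dr dθ.

Inner integral (in r): ∫_{0}^{7} (10r^2) · r dr = 12005/2.

Outer integral (in θ): ∫_{0}^{π} (12005/2) dθ = 12005π/2.

Therefore ∬_D (10x^2 + 10y^2) dA = 12005π/2.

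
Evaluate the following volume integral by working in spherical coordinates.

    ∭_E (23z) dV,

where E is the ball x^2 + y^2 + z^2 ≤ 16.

In spherical coordinates, x = ρ sin(φ) cos(θ), y = ρ sin(φ) sin(θ), z = ρ cos(φ), and dV = ρ^2 sin(φ) dρ dφ dθ.

The integrand becomes 23ρ cos(φ), so

    ∭_E (23z) dV = ∫_{0}^{2π} ∫_{0}^{π} ∫_{0}^{4} (23ρ cos(φ)) · ρ^2 sin(φ) dρ dφ dθ.

Inner (ρ): 736sin(2φ).
Middle (φ): 0.
Outer (θ): 0.

Therefore the triple integral equals 0.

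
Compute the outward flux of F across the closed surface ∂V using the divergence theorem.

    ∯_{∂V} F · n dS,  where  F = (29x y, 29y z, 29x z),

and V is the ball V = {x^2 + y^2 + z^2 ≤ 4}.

By the divergence theorem,

    ∯_{∂V} F · n dS = ∭_V (∇ · F) dV.

Compute the divergence:
    ∇ · F = ∂F_x/∂x + ∂F_y/∂y + ∂F_z/∂z = 29y + 29z + 29x = 29x + 29y + 29z.

In spherical coordinates, x = ρ sin(φ) cos(θ), y = ρ sin(φ) sin(θ), z = ρ cos(φ), dV = ρ^2 sin(φ) dρ dφ dθ, with 0 ≤ ρ ≤ 2, 0 ≤ φ ≤ π, 0 ≤ θ ≤ 2π.

The integrand, after substitution and multiplying by the volume element, becomes (29ρ (sqrt(2)sin(φ)sin(θ + π/4) + cos(φ))) · ρ^2 sin(φ), so

    ∭_V (∇·F) dV = ∫_0^{2π} ∫_0^{π} ∫_0^{2} (29ρ (sqrt(2)sin(φ)sin(θ + π/4) + cos(φ))) · ρ^2 sin(φ) dρ dφ dθ.

Inner (ρ from 0 to 2): 116(sqrt(2)sin(φ)sin(θ + π/4) + cos(φ))sin(φ).
Middle (φ from 0 to π): 58sqrt(2)π sin(θ + π/4).
Outer (θ from 0 to 2π): 0.

Therefore ∯_{∂V} F · n dS = 0.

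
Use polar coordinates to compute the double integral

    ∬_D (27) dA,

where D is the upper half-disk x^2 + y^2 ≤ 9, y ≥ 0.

The region D is 0 ≤ r ≤ 3, 0 ≤ θ ≤ π in polar coordinates, where x = r cos(θ), y = r sin(θ), and dA = r dr dθ.

Under the substitution, the integrand becomes 27, so

    ∬_D (27) dA = ∫_{0}^{π} ∫_{0}^{3} (27) · r dr dθ.

Inner integral (in r): ∫_{0}^{3} (27) · r dr = 243/2.

Outer integral (in θ): ∫_{0}^{π} (243/2) dθ = 243π/2.

Therefore ∬_D (27) dA = 243π/2.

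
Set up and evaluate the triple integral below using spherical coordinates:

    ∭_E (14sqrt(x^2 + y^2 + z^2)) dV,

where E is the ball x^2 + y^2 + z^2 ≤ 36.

In spherical coordinates, x = ρ sin(φ) cos(θ), y = ρ sin(φ) sin(θ), z = ρ cos(φ), and dV = ρ^2 sin(φ) dρ dφ dθ.

The integrand becomes 14ρ, so

    ∭_E (14sqrt(x^2 + y^2 + z^2)) dV = ∫_{0}^{2π} ∫_{0}^{π} ∫_{0}^{6} (14ρ) · ρ^2 sin(φ) dρ dφ dθ.

Inner (ρ): 4536sin(φ).
Middle (φ): 9072.
Outer (θ): 18144π.

Therefore the triple integral equals 18144π.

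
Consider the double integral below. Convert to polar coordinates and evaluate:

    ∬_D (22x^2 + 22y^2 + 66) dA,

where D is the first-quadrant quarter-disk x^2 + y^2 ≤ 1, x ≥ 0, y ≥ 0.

The region D is 0 ≤ r ≤ 1, 0 ≤ θ ≤ π/2 in polar coordinates, where x = r cos(θ), y = r sin(θ), and dA = r dr dθ.

Under the substitution, the integrand becomes 22r^2 + 66, so

    ∬_D (22x^2 + 22y^2 + 66) dA = ∫_{0}^{π/2} ∫_{0}^{1} (22r^2 + 66) · r dr dθ.

Inner integral (in r): ∫_{0}^{1} (22r^2 + 66) · r dr = 77/2.

Outer integral (in θ): ∫_{0}^{π/2} (77/2) dθ = 77π/4.

Therefore ∬_D (22x^2 + 22y^2 + 66) dA = 77π/4.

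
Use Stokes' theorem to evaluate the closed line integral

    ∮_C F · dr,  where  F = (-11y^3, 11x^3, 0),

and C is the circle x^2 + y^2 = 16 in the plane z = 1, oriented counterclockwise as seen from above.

Let S be the flat disk x^2 + y^2 ≤ 16 in the plane z = 1, with upward unit normal n̂ = ẑ. By Stokes' theorem,

    ∮_C F · dr = ∬_S (∇ × F) · n̂ dS = ∬_D (curl F)_z dA,

where D is the disk x^2 + y^2 ≤ 16.

Compute the curl of F = (-11y^3, 11x^3, 0):
    (∇ × F)_x = ∂F_z/∂y - ∂F_y/∂z = 0,
    (∇ × F)_y = ∂F_x/∂z - ∂F_z/∂x = 0,
    (∇ × F)_z = ∂F_y/∂x - ∂F_x/∂y = 33x^2 + 33y^2.

On z = 1, (curl F)_z = 33x^2 + 33y^2.

Convert to polar (x = r cos θ, y = r sin θ, dA = r dr dθ); the integrand becomes 33r^2, so

    ∬_D (curl F)_z dA = ∫_0^{2π} ∫_0^{4} (33r^2) · r dr dθ.

Inner (r from 0 to 4): 2112.
Outer (θ from 0 to 2π): 4224π.

Therefore ∮_C F · dr = 4224π.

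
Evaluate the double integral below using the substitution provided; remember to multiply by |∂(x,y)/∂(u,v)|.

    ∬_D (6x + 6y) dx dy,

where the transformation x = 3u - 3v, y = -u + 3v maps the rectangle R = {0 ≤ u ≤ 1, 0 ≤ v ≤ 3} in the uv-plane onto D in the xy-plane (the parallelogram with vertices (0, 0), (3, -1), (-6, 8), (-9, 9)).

Compute the Jacobian determinant of (x, y) with respect to (u, v):

    ∂(x,y)/∂(u,v) = | 3  -3 | = (3)(3) - (-3)(-1) = 6.
                   | -1  3 |

Its absolute value is |J| = 6 (the area scaling factor).

Substituting x = 3u - 3v, y = -u + 3v into the integrand,

    6x + 6y → 12u,

so the integral becomes

    ∬_R (12u) · |J| du dv = ∫_0^1 ∫_0^3 (72u) dv du.

Inner (v): 216u.
Outer (u): 108.

Therefore ∬_D (6x + 6y) dx dy = 108.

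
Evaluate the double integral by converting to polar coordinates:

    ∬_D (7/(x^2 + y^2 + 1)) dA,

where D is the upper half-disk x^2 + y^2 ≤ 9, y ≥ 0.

The region D is 0 ≤ r ≤ 3, 0 ≤ θ ≤ π in polar coordinates, where x = r cos(θ), y = r sin(θ), and dA = r dr dθ.

Under the substitution, the integrand becomes 7/(r^2 + 1), so

    ∬_D (7/(x^2 + y^2 + 1)) dA = ∫_{0}^{π} ∫_{0}^{3} (7/(r^2 + 1)) · r dr dθ.

Inner integral (in r): ∫_{0}^{3} (7/(r^2 + 1)) · r dr = 7log(10)/2.

Outer integral (in θ): ∫_{0}^{π} (7log(10)/2) dθ = 7π log(10)/2.

Therefore ∬_D (7/(x^2 + y^2 + 1)) dA = 7π log(10)/2.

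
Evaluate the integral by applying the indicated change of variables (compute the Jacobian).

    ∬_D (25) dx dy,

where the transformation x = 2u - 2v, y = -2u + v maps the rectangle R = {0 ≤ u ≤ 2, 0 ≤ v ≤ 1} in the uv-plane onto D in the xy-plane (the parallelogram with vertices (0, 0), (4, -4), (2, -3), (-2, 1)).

Compute the Jacobian determinant of (x, y) with respect to (u, v):

    ∂(x,y)/∂(u,v) = | 2  -2 | = (2)(1) - (-2)(-2) = -2.
                   | -2  1 |

Its absolute value is |J| = 2 (the area scaling factor).

Substituting x = 2u - 2v, y = -2u + v into the integrand,

    25 → 25,

so the integral becomes

    ∬_R (25) · |J| du dv = ∫_0^2 ∫_0^1 (50) dv du.

Inner (v): 50.
Outer (u): 100.

Therefore ∬_D (25) dx dy = 100.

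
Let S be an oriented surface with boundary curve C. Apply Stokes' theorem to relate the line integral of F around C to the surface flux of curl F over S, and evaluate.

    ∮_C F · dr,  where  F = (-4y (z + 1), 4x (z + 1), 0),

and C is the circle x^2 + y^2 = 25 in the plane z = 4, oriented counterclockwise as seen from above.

Let S be the flat disk x^2 + y^2 ≤ 25 in the plane z = 4, with upward unit normal n̂ = ẑ. By Stokes' theorem,

    ∮_C F · dr = ∬_S (∇ × F) · n̂ dS = ∬_D (curl F)_z dA,

where D is the disk x^2 + y^2 ≤ 25.

Compute the curl of F = (-4y (z + 1), 4x (z + 1), 0):
    (∇ × F)_x = ∂F_z/∂y - ∂F_y/∂z = -4x,
    (∇ × F)_y = ∂F_x/∂z - ∂F_z/∂x = -4y,
    (∇ × F)_z = ∂F_y/∂x - ∂F_x/∂y = 8z + 8.

On z = 4, (curl F)_z = 40.

Convert to polar (x = r cos θ, y = r sin θ, dA = r dr dθ); the integrand becomes 40, so

    ∬_D (curl F)_z dA = ∫_0^{2π} ∫_0^{5} (40) · r dr dθ.

Inner (r from 0 to 5): 500.
Outer (θ from 0 to 2π): 1000π.

Therefore ∮_C F · dr = 1000π.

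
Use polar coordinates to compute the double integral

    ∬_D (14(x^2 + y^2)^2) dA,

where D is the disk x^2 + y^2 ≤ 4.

The region D is 0 ≤ r ≤ 2, 0 ≤ θ ≤ 2π in polar coordinates, where x = r cos(θ), y = r sin(θ), and dA = r dr dθ.

Under the substitution, the integrand becomes 14r^4, so

    ∬_D (14(x^2 + y^2)^2) dA = ∫_{0}^{2π} ∫_{0}^{2} (14r^4) · r dr dθ.

Inner integral (in r): ∫_{0}^{2} (14r^4) · r dr = 448/3.

Outer integral (in θ): ∫_{0}^{2π} (448/3) dθ = 896π/3.

Therefore ∬_D (14(x^2 + y^2)^2) dA = 896π/3.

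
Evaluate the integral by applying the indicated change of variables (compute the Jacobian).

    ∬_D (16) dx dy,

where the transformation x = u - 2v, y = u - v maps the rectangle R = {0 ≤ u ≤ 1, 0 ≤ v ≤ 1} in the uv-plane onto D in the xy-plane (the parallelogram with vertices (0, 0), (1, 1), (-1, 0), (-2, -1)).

Compute the Jacobian determinant of (x, y) with respect to (u, v):

    ∂(x,y)/∂(u,v) = | 1  -2 | = (1)(-1) - (-2)(1) = 1.
                   | 1  -1 |

Its absolute value is |J| = 1 (the area scaling factor).

Substituting x = u - 2v, y = u - v into the integrand,

    16 → 16,

so the integral becomes

    ∬_R (16) · |J| du dv = ∫_0^1 ∫_0^1 (16) dv du.

Inner (v): 16.
Outer (u): 16.

Therefore ∬_D (16) dx dy = 16.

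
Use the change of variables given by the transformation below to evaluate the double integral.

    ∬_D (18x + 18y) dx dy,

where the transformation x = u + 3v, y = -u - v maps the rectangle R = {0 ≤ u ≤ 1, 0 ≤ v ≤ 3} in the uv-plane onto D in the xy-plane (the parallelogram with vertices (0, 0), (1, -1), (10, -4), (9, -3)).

Compute the Jacobian determinant of (x, y) with respect to (u, v):

    ∂(x,y)/∂(u,v) = | 1  3 | = (1)(-1) - (3)(-1) = 2.
                   | -1  -1 |

Its absolute value is |J| = 2 (the area scaling factor).

Substituting x = u + 3v, y = -u - v into the integrand,

    18x + 18y → 36v,

so the integral becomes

    ∬_R (36v) · |J| du dv = ∫_0^1 ∫_0^3 (72v) dv du.

Inner (v): 324.
Outer (u): 324.

Therefore ∬_D (18x + 18y) dx dy = 324.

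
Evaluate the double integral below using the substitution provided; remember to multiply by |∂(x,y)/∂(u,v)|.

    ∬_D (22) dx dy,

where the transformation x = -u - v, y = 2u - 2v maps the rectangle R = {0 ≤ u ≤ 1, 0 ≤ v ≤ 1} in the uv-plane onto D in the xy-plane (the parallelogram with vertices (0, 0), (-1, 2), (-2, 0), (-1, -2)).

Compute the Jacobian determinant of (x, y) with respect to (u, v):

    ∂(x,y)/∂(u,v) = | -1  -1 | = (-1)(-2) - (-1)(2) = 4.
                   | 2  -2 |

Its absolute value is |J| = 4 (the area scaling factor).

Substituting x = -u - v, y = 2u - 2v into the integrand,

    22 → 22,

so the integral becomes

    ∬_R (22) · |J| du dv = ∫_0^1 ∫_0^1 (88) dv du.

Inner (v): 88.
Outer (u): 88.

Therefore ∬_D (22) dx dy = 88.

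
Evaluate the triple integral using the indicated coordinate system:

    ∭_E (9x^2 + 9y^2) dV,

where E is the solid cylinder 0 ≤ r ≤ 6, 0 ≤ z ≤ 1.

In cylindrical coordinates, x = r cos(θ), y = r sin(θ), z = z, and dV = r dr dθ dz.

The integrand becomes 9r^2, so

    ∭_E (9x^2 + 9y^2) dV = ∫_{0}^{2π} ∫_{0}^{6} ∫_{0}^{1} (9r^2) · r dz dr dθ.

Inner (z): 9r^3.
Middle (r from 0 to 6): 2916.
Outer (θ): 5832π.

Therefore the triple integral equals 5832π.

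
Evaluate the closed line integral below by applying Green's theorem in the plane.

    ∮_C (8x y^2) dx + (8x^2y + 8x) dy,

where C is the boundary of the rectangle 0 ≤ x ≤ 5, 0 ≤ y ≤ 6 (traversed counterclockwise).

Green's theorem converts the closed line integral into a double integral over the enclosed region D:

    ∮_C P dx + Q dy = ∬_D (∂Q/∂x - ∂P/∂y) dA.

Here P = 8x y^2, Q = 8x^2y + 8x, so

    ∂Q/∂x = 16x y + 8,    ∂P/∂y = 16x y,
    ∂Q/∂x - ∂P/∂y = 8.

D is the region 0 ≤ x ≤ 5, 0 ≤ y ≤ 6. Evaluating the double integral:

    ∬_D (8) dA = ∫_0^{5} ∫_0^{6} (8) dy dx.

Inner (y from 0 to 6): 48.
Outer (x from 0 to 5): 240.

Therefore ∮_C P dx + Q dy = 240.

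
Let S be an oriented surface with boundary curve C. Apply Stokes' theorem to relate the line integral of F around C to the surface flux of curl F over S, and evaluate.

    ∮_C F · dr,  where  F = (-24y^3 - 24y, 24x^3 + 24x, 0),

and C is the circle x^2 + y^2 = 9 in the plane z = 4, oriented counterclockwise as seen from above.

Let S be the flat disk x^2 + y^2 ≤ 9 in the plane z = 4, with upward unit normal n̂ = ẑ. By Stokes' theorem,

    ∮_C F · dr = ∬_S (∇ × F) · n̂ dS = ∬_D (curl F)_z dA,

where D is the disk x^2 + y^2 ≤ 9.

Compute the curl of F = (-24y^3 - 24y, 24x^3 + 24x, 0):
    (∇ × F)_x = ∂F_z/∂y - ∂F_y/∂z = 0,
    (∇ × F)_y = ∂F_x/∂z - ∂F_z/∂x = 0,
    (∇ × F)_z = ∂F_y/∂x - ∂F_x/∂y = 72x^2 + 72y^2 + 48.

On z = 4, (curl F)_z = 72x^2 + 72y^2 + 48.

Convert to polar (x = r cos θ, y = r sin θ, dA = r dr dθ); the integrand becomes 72r^2 + 48, so

    ∬_D (curl F)_z dA = ∫_0^{2π} ∫_0^{3} (72r^2 + 48) · r dr dθ.

Inner (r from 0 to 3): 1674.
Outer (θ from 0 to 2π): 3348π.

Therefore ∮_C F · dr = 3348π.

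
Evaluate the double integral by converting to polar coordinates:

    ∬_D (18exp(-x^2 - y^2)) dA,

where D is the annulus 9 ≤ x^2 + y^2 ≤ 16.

The region D is 3 ≤ r ≤ 4, 0 ≤ θ ≤ 2π in polar coordinates, where x = r cos(θ), y = r sin(θ), and dA = r dr dθ.

Under the substitution, the integrand becomes 18exp(-r^2), so

    ∬_D (18exp(-x^2 - y^2)) dA = ∫_{0}^{2π} ∫_{3}^{4} (18exp(-r^2)) · r dr dθ.

Inner integral (in r): ∫_{3}^{4} (18exp(-r^2)) · r dr = -(9 - 9exp(7))exp(-16).

Outer integral (in θ): ∫_{0}^{2π} (-(9 - 9exp(7))exp(-16)) dθ = -18π (1 - exp(7))exp(-16).

Therefore ∬_D (18exp(-x^2 - y^2)) dA = -18π (1 - exp(7))exp(-16).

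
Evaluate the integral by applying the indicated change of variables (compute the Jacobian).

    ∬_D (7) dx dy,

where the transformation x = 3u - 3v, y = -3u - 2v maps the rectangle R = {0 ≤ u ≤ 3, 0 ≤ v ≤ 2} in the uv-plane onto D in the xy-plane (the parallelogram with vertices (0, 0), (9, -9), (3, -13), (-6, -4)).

Compute the Jacobian determinant of (x, y) with respect to (u, v):

    ∂(x,y)/∂(u,v) = | 3  -3 | = (3)(-2) - (-3)(-3) = -15.
                   | -3  -2 |

Its absolute value is |J| = 15 (the area scaling factor).

Substituting x = 3u - 3v, y = -3u - 2v into the integrand,

    7 → 7,

so the integral becomes

    ∬_R (7) · |J| du dv = ∫_0^3 ∫_0^2 (105) dv du.

Inner (v): 210.
Outer (u): 630.

Therefore ∬_D (7) dx dy = 630.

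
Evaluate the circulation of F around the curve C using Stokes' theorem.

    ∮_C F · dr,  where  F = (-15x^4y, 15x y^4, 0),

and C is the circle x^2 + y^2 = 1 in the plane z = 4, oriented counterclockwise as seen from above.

Let S be the flat disk x^2 + y^2 ≤ 1 in the plane z = 4, with upward unit normal n̂ = ẑ. By Stokes' theorem,

    ∮_C F · dr = ∬_S (∇ × F) · n̂ dS = ∬_D (curl F)_z dA,

where D is the disk x^2 + y^2 ≤ 1.

Compute the curl of F = (-15x^4y, 15x y^4, 0):
    (∇ × F)_x = ∂F_z/∂y - ∂F_y/∂z = 0,
    (∇ × F)_y = ∂F_x/∂z - ∂F_z/∂x = 0,
    (∇ × F)_z = ∂F_y/∂x - ∂F_x/∂y = 15x^4 + 15y^4.

On z = 4, (curl F)_z = 15x^4 + 15y^4.

Convert to polar (x = r cos θ, y = r sin θ, dA = r dr dθ); the integrand becomes 15r^4(sin(θ)^4 + cos(θ)^4), so

    ∬_D (curl F)_z dA = ∫_0^{2π} ∫_0^{1} (15r^4(sin(θ)^4 + cos(θ)^4)) · r dr dθ.

Inner (r from 0 to 1): 5sin(θ)^4/2 + 5cos(θ)^4/2.
Outer (θ from 0 to 2π): 15π/4.

Therefore ∮_C F · dr = 15π/4.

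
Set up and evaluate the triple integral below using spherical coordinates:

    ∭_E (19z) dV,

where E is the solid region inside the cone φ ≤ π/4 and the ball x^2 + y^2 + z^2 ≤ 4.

In spherical coordinates, x = ρ sin(φ) cos(θ), y = ρ sin(φ) sin(θ), z = ρ cos(φ), and dV = ρ^2 sin(φ) dρ dφ dθ.

The integrand becomes 19ρ cos(φ), so

    ∭_E (19z) dV = ∫_{0}^{2π} ∫_{0}^{π/4} ∫_{0}^{2} (19ρ cos(φ)) · ρ^2 sin(φ) dρ dφ dθ.

Inner (ρ): 38sin(2φ).
Middle (φ): 19.
Outer (θ): 38π.

Therefore the triple integral equals 38π.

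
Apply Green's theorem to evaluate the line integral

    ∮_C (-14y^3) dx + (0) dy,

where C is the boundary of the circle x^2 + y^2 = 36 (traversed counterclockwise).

Green's theorem converts the closed line integral into a double integral over the enclosed region D:

    ∮_C P dx + Q dy = ∬_D (∂Q/∂x - ∂P/∂y) dA.

Here P = -14y^3, Q = 0, so

    ∂Q/∂x = 0,    ∂P/∂y = -42y^2,
    ∂Q/∂x - ∂P/∂y = 42y^2.

D is the region x^2 + y^2 ≤ 36. Evaluating the double integral:

In polar coordinates (x = r cos θ, y = r sin θ, dA = r dr dθ) the integrand becomes 42r^2sin(θ)^2, so

    ∬_D (42y^2) dA = ∫_0^{2π} ∫_0^{6} (42r^2sin(θ)^2) · r dr dθ.

Inner (r from 0 to 6): 13608sin(θ)^2.
Outer (θ from 0 to 2π): 13608π.

Therefore ∮_C P dx + Q dy = 13608π.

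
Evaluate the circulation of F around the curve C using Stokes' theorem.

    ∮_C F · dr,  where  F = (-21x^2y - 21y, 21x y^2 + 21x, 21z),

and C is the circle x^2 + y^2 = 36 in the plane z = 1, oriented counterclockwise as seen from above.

Let S be the flat disk x^2 + y^2 ≤ 36 in the plane z = 1, with upward unit normal n̂ = ẑ. By Stokes' theorem,

    ∮_C F · dr = ∬_S (∇ × F) · n̂ dS = ∬_D (curl F)_z dA,

where D is the disk x^2 + y^2 ≤ 36.

Compute the curl of F = (-21x^2y - 21y, 21x y^2 + 21x, 21z):
    (∇ × F)_x = ∂F_z/∂y - ∂F_y/∂z = 0,
    (∇ × F)_y = ∂F_x/∂z - ∂F_z/∂x = 0,
    (∇ × F)_z = ∂F_y/∂x - ∂F_x/∂y = 21x^2 + 21y^2 + 42.

On z = 1, (curl F)_z = 21x^2 + 21y^2 + 42.

Convert to polar (x = r cos θ, y = r sin θ, dA = r dr dθ); the integrand becomes 21r^2 + 42, so

    ∬_D (curl F)_z dA = ∫_0^{2π} ∫_0^{6} (21r^2 + 42) · r dr dθ.

Inner (r from 0 to 6): 7560.
Outer (θ from 0 to 2π): 15120π.

Therefore ∮_C F · dr = 15120π.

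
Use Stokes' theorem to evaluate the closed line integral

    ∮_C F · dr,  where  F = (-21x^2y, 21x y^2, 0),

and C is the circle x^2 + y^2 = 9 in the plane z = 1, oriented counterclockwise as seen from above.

Let S be the flat disk x^2 + y^2 ≤ 9 in the plane z = 1, with upward unit normal n̂ = ẑ. By Stokes' theorem,

    ∮_C F · dr = ∬_S (∇ × F) · n̂ dS = ∬_D (curl F)_z dA,

where D is the disk x^2 + y^2 ≤ 9.

Compute the curl of F = (-21x^2y, 21x y^2, 0):
    (∇ × F)_x = ∂F_z/∂y - ∂F_y/∂z = 0,
    (∇ × F)_y = ∂F_x/∂z - ∂F_z/∂x = 0,
    (∇ × F)_z = ∂F_y/∂x - ∂F_x/∂y = 21x^2 + 21y^2.

On z = 1, (curl F)_z = 21x^2 + 21y^2.

Convert to polar (x = r cos θ, y = r sin θ, dA = r dr dθ); the integrand becomes 21r^2, so

    ∬_D (curl F)_z dA = ∫_0^{2π} ∫_0^{3} (21r^2) · r dr dθ.

Inner (r from 0 to 3): 1701/4.
Outer (θ from 0 to 2π): 1701π/2.

Therefore ∮_C F · dr = 1701π/2.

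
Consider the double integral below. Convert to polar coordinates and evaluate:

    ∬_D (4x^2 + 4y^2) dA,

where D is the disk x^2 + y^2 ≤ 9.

The region D is 0 ≤ r ≤ 3, 0 ≤ θ ≤ 2π in polar coordinates, where x = r cos(θ), y = r sin(θ), and dA = r dr dθ.

Under the substitution, the integrand becomes 4r^2, so

    ∬_D (4x^2 + 4y^2) dA = ∫_{0}^{2π} ∫_{0}^{3} (4r^2) · r dr dθ.

Inner integral (in r): ∫_{0}^{3} (4r^2) · r dr = 81.

Outer integral (in θ): ∫_{0}^{2π} (81) dθ = 162π.

Therefore ∬_D (4x^2 + 4y^2) dA = 162π.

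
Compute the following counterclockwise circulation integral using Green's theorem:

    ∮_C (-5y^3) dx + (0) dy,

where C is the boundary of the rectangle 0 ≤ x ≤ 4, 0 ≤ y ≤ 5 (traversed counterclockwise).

Green's theorem converts the closed line integral into a double integral over the enclosed region D:

    ∮_C P dx + Q dy = ∬_D (∂Q/∂x - ∂P/∂y) dA.

Here P = -5y^3, Q = 0, so

    ∂Q/∂x = 0,    ∂P/∂y = -15y^2,
    ∂Q/∂x - ∂P/∂y = 15y^2.

D is the region 0 ≤ x ≤ 4, 0 ≤ y ≤ 5. Evaluating the double integral:

    ∬_D (15y^2) dA = ∫_0^{4} ∫_0^{5} (15y^2) dy dx.

Inner (y from 0 to 5): 625.
Outer (x from 0 to 4): 2500.

Therefore ∮_C P dx + Q dy = 2500.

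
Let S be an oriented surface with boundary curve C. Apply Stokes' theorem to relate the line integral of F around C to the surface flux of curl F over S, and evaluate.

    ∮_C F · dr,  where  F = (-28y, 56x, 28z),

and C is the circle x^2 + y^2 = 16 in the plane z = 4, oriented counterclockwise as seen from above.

Let S be the flat disk x^2 + y^2 ≤ 16 in the plane z = 4, with upward unit normal n̂ = ẑ. By Stokes' theorem,

    ∮_C F · dr = ∬_S (∇ × F) · n̂ dS = ∬_D (curl F)_z dA,

where D is the disk x^2 + y^2 ≤ 16.

Compute the curl of F = (-28y, 56x, 28z):
    (∇ × F)_x = ∂F_z/∂y - ∂F_y/∂z = 0,
    (∇ × F)_y = ∂F_x/∂z - ∂F_z/∂x = 0,
    (∇ × F)_z = ∂F_y/∂x - ∂F_x/∂y = 84.

On z = 4, (curl F)_z = 84.

Convert to polar (x = r cos θ, y = r sin θ, dA = r dr dθ); the integrand becomes 84, so

    ∬_D (curl F)_z dA = ∫_0^{2π} ∫_0^{4} (84) · r dr dθ.

Inner (r from 0 to 4): 672.
Outer (θ from 0 to 2π): 1344π.

Therefore ∮_C F · dr = 1344π.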